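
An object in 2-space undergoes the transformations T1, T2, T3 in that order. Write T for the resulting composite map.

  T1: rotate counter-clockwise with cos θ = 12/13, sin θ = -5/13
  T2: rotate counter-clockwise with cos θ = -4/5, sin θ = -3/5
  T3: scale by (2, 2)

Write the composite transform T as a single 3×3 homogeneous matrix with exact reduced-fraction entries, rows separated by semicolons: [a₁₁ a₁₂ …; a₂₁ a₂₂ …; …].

T = [-126/65 32/65 0; -32/65 -126/65 0; 0 0 1]

T1 = [12/13 5/13 0; -5/13 12/13 0; 0 0 1]
T2·T1 = [-63/65 16/65 0; -16/65 -63/65 0; 0 0 1]
T3·…·T1 = [-126/65 32/65 0; -32/65 -126/65 0; 0 0 1]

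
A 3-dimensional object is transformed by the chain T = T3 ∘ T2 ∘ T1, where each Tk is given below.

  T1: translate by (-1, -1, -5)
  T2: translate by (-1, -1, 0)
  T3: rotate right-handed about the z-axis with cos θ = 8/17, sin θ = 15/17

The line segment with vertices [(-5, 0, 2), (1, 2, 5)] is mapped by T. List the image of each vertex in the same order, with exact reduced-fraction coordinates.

image vertices: (-26/17, -121/17, -3), (-8/17, -15/17, 0)

T1 translate by (-1, -1, -5): (-5, 0, 2) → (-6, -1, -3); (1, 2, 5) → (0, 1, 0)
T2 translate by (-1, -1, 0): (-6, -1, -3) → (-7, -2, -3); (0, 1, 0) → (-1, 0, 0)
T3 rotate right-handed about the z-axis with cos θ = 8/17, sin θ = 15/17: (-7, -2, -3) → (-26/17, -121/17, -3); (-1, 0, 0) → (-8/17, -15/17, 0)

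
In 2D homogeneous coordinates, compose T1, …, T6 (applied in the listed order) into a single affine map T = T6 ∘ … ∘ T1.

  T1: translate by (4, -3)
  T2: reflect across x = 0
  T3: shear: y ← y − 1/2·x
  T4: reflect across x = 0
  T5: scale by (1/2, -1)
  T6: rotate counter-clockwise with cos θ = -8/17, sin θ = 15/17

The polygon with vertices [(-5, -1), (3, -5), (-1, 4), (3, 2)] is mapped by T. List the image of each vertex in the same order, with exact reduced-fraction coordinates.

image vertices: (-127/34, -87/34), (-191/34, 33/34), (3/2, 5/2), (19/34, 145/34)

T1 translate by (4, -3): (-5, -1) → (-1, -4); (3, -5) → (7, -8); (-1, 4) → (3, 1); (3, 2) → (7, -1)
T2 reflect across x = 0: (-1, -4) → (1, -4); (7, -8) → (-7, -8); (3, 1) → (-3, 1); (7, -1) → (-7, -1)
T3 shear: y ← y − 1/2·x: (1, -4) → (1, -9/2); (-7, -8) → (-7, -9/2); (-3, 1) → (-3, 5/2); (-7, -1) → (-7, 5/2)
T4 reflect across x = 0: (1, -9/2) → (-1, -9/2); (-7, -9/2) → (7, -9/2); (-3, 5/2) → (3, 5/2); (-7, 5/2) → (7, 5/2)
T5 scale by (1/2, -1): (-1, -9/2) → (-1/2, 9/2); (7, -9/2) → (7/2, 9/2); (3, 5/2) → (3/2, -5/2); (7, 5/2) → (7/2, -5/2)
T6 rotate counter-clockwise with cos θ = -8/17, sin θ = 15/17: (-1/2, 9/2) → (-127/34, -87/34); (7/2, 9/2) → (-191/34, 33/34); (3/2, -5/2) → (3/2, 5/2); (7/2, -5/2) → (19/34, 145/34)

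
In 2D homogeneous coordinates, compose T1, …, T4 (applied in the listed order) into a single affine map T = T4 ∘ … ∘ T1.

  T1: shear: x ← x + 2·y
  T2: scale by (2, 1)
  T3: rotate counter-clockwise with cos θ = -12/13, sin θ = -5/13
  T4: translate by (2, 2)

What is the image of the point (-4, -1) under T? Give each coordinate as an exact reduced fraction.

T(p) = (165/13, 98/13)

T1 shear: x ← x + 2·y: (-4, -1) → (-6, -1)
T2 scale by (2, 1): (-6, -1) → (-12, -1)
T3 rotate counter-clockwise with cos θ = -12/13, sin θ = -5/13: (-12, -1) → (139/13, 72/13)
T4 translate by (2, 2): (139/13, 72/13) → (165/13, 98/13)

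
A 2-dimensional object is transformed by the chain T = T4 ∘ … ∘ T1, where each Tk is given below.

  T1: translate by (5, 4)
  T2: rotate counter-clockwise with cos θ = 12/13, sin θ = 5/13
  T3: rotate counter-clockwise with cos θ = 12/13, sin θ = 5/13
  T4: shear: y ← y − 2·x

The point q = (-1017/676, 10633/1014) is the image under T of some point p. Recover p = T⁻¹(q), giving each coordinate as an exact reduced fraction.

p = (-3/4, 7/3)

T1 = [1 0 5; 0 1 4; 0 0 1]
T2·T1 = [12/13 -5/13 40/13; 5/13 12/13 73/13; 0 0 1]
T3·…·T1 = [119/169 -120/169 115/169; 120/169 119/169 1076/169; 0 0 1]
T4·…·T1 = [119/169 -120/169 115/169; -118/169 359/169 846/169; 0 0 1]
det M = 1; M⁻¹ = [359/169 120/169 -5; 118/169 119/169 -4; 0 0 1]
M⁻¹ · (-1017/676, 10633/1014)ᵀ = (-3/4, 7/3)ᵀ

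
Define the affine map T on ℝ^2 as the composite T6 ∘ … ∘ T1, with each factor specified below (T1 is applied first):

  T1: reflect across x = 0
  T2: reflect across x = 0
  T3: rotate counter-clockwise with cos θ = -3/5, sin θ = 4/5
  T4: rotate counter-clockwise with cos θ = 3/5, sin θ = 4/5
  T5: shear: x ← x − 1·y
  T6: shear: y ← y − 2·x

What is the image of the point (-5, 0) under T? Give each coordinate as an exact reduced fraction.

T1 reflect across x = 0: (-5, 0) → (5, 0)
T2 reflect across x = 0: (5, 0) → (-5, 0)
T3 rotate counter-clockwise with cos θ = -3/5, sin θ = 4/5: (-5, 0) → (3, -4)
T4 rotate counter-clockwise with cos θ = 3/5, sin θ = 4/5: (3, -4) → (5, 0)
T5 shear: x ← x − 1·y: (5, 0) → (5, 0)
T6 shear: y ← y − 2·x: (5, 0) → (5, -10)

T(p) = (5, -10)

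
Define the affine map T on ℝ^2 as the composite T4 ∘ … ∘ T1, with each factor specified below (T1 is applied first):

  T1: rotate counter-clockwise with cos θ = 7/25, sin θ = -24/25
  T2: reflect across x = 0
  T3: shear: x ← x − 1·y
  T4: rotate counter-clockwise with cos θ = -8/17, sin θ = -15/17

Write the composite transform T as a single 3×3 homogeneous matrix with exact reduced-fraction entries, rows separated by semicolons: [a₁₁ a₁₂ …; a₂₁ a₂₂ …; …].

T = [-496/425 353/425 0; -63/425 409/425 0; 0 0 1]

T1 = [7/25 24/25 0; -24/25 7/25 0; 0 0 1]
T2·T1 = [-7/25 -24/25 0; -24/25 7/25 0; 0 0 1]
T3·…·T1 = [17/25 -31/25 0; -24/25 7/25 0; 0 0 1]
T4·…·T1 = [-496/425 353/425 0; -63/425 409/425 0; 0 0 1]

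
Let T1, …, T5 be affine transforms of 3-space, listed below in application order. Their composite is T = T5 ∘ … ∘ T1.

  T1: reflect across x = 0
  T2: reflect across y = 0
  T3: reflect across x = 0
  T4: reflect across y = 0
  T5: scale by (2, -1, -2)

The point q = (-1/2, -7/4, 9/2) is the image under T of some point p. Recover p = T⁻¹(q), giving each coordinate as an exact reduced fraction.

T1 = [-1 0 0 0; 0 1 0 0; 0 0 1 0; 0 0 0 1]
T2·T1 = [-1 0 0 0; 0 -1 0 0; 0 0 1 0; 0 0 0 1]
T3·…·T1 = [1 0 0 0; 0 -1 0 0; 0 0 1 0; 0 0 0 1]
T4·…·T1 = [1 0 0 0; 0 1 0 0; 0 0 1 0; 0 0 0 1]
T5·…·T1 = [2 0 0 0; 0 -1 0 0; 0 0 -2 0; 0 0 0 1]
det M = 4; M⁻¹ = [1/2 0 0 0; 0 -1 0 0; 0 0 -1/2 0; 0 0 0 1]
M⁻¹ · (-1/2, -7/4, 9/2)ᵀ = (-1/4, 7/4, -9/4)ᵀ

p = (-1/4, 7/4, -9/4)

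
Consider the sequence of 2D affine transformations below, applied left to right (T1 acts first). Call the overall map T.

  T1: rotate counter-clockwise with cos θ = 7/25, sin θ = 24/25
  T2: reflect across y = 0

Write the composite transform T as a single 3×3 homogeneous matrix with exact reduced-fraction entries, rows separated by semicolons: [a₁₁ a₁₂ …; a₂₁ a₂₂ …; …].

T = [7/25 -24/25 0; -24/25 -7/25 0; 0 0 1]

T1 = [7/25 -24/25 0; 24/25 7/25 0; 0 0 1]
T2·T1 = [7/25 -24/25 0; -24/25 -7/25 0; 0 0 1]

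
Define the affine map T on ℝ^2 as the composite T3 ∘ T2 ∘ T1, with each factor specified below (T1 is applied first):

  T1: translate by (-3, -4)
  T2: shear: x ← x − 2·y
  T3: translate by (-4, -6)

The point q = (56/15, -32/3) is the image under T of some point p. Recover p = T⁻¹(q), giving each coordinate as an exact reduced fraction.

T1 = [1 0 -3; 0 1 -4; 0 0 1]
T2·T1 = [1 -2 5; 0 1 -4; 0 0 1]
T3·…·T1 = [1 -2 1; 0 1 -10; 0 0 1]
det M = 1; M⁻¹ = [1 2 19; 0 1 10; 0 0 1]
M⁻¹ · (56/15, -32/3)ᵀ = (7/5, -2/3)ᵀ

p = (7/5, -2/3)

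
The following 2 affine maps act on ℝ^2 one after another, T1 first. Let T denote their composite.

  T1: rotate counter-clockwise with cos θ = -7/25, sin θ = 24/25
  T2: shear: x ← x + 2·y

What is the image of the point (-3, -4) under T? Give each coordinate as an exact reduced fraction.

T(p) = (29/25, -44/25)

T1 rotate counter-clockwise with cos θ = -7/25, sin θ = 24/25: (-3, -4) → (117/25, -44/25)
T2 shear: x ← x + 2·y: (117/25, -44/25) → (29/25, -44/25)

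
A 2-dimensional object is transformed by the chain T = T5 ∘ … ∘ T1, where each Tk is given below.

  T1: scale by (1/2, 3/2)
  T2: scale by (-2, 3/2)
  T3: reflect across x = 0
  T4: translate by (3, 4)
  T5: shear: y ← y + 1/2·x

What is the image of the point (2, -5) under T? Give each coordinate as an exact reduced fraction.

T(p) = (5, -19/4)

T1 scale by (1/2, 3/2): (2, -5) → (1, -15/2)
T2 scale by (-2, 3/2): (1, -15/2) → (-2, -45/4)
T3 reflect across x = 0: (-2, -45/4) → (2, -45/4)
T4 translate by (3, 4): (2, -45/4) → (5, -29/4)
T5 shear: y ← y + 1/2·x: (5, -29/4) → (5, -19/4)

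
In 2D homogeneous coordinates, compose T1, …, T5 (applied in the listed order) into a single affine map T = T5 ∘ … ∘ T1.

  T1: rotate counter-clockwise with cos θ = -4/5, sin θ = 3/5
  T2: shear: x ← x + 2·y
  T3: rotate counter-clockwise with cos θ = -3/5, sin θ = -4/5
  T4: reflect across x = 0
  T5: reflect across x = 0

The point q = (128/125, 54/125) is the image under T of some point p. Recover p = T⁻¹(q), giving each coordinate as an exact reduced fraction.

T1 = [-4/5 -3/5 0; 3/5 -4/5 0; 0 0 1]
T2·T1 = [2/5 -11/5 0; 3/5 -4/5 0; 0 0 1]
T3·…·T1 = [6/25 17/25 0; -17/25 56/25 0; 0 0 1]
T4·…·T1 = [-6/25 -17/25 0; -17/25 56/25 0; 0 0 1]
T5·…·T1 = [6/25 17/25 0; -17/25 56/25 0; 0 0 1]
det M = 1; M⁻¹ = [56/25 -17/25 0; 17/25 6/25 0; 0 0 1]
M⁻¹ · (128/125, 54/125)ᵀ = (2, 4/5)ᵀ

p = (2, 4/5)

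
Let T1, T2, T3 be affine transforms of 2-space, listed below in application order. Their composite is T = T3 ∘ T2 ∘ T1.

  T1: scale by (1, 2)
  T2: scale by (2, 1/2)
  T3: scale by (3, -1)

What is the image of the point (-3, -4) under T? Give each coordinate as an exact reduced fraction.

T(p) = (-18, 4)

T1 scale by (1, 2): (-3, -4) → (-3, -8)
T2 scale by (2, 1/2): (-3, -8) → (-6, -4)
T3 scale by (3, -1): (-6, -4) → (-18, 4)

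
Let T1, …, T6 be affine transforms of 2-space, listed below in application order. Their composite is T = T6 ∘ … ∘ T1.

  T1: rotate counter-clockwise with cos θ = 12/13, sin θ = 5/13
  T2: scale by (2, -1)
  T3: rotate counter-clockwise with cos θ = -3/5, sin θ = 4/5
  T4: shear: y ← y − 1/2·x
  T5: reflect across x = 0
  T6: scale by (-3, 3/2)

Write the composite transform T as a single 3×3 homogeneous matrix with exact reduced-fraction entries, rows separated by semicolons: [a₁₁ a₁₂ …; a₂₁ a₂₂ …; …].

T1 = [12/13 -5/13 0; 5/13 12/13 0; 0 0 1]
T2·T1 = [24/13 -10/13 0; -5/13 -12/13 0; 0 0 1]
T3·…·T1 = [-4/5 6/5 0; 111/65 -4/65 0; 0 0 1]
T4·…·T1 = [-4/5 6/5 0; 137/65 -43/65 0; 0 0 1]
T5·…·T1 = [4/5 -6/5 0; 137/65 -43/65 0; 0 0 1]
T6·…·T1 = [-12/5 18/5 0; 411/130 -129/130 0; 0 0 1]

T = [-12/5 18/5 0; 411/130 -129/130 0; 0 0 1]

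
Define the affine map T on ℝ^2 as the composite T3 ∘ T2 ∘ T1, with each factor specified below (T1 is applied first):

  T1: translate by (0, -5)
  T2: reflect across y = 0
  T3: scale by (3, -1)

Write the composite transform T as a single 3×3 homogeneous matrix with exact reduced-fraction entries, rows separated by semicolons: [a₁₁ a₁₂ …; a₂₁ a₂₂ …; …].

T1 = [1 0 0; 0 1 -5; 0 0 1]
T2·T1 = [1 0 0; 0 -1 5; 0 0 1]
T3·…·T1 = [3 0 0; 0 1 -5; 0 0 1]

T = [3 0 0; 0 1 -5; 0 0 1]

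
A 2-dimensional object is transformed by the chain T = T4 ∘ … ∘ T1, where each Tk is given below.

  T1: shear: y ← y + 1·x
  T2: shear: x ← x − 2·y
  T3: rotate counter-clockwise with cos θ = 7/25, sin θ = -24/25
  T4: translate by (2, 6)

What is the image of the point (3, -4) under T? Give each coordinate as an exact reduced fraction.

T1 shear: y ← y + 1·x: (3, -4) → (3, -1)
T2 shear: x ← x − 2·y: (3, -1) → (5, -1)
T3 rotate counter-clockwise with cos θ = 7/25, sin θ = -24/25: (5, -1) → (11/25, -127/25)
T4 translate by (2, 6): (11/25, -127/25) → (61/25, 23/25)

T(p) = (61/25, 23/25)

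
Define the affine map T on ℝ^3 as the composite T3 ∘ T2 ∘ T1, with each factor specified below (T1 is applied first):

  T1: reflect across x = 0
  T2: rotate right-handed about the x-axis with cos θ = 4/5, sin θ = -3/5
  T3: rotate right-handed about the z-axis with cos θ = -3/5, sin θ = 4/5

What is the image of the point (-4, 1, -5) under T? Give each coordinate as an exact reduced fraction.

T(p) = (-16/25, 113/25, -23/5)

T1 reflect across x = 0: (-4, 1, -5) → (4, 1, -5)
T2 rotate right-handed about the x-axis with cos θ = 4/5, sin θ = -3/5: (4, 1, -5) → (4, -11/5, -23/5)
T3 rotate right-handed about the z-axis with cos θ = -3/5, sin θ = 4/5: (4, -11/5, -23/5) → (-16/25, 113/25, -23/5)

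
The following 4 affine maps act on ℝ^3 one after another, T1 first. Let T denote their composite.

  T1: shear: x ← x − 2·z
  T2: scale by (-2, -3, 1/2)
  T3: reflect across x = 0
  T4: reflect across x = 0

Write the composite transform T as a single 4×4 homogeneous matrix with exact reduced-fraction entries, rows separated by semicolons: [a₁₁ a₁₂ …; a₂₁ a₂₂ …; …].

T = [-2 0 4 0; 0 -3 0 0; 0 0 1/2 0; 0 0 0 1]

T1 = [1 0 -2 0; 0 1 0 0; 0 0 1 0; 0 0 0 1]
T2·T1 = [-2 0 4 0; 0 -3 0 0; 0 0 1/2 0; 0 0 0 1]
T3·…·T1 = [2 0 -4 0; 0 -3 0 0; 0 0 1/2 0; 0 0 0 1]
T4·…·T1 = [-2 0 4 0; 0 -3 0 0; 0 0 1/2 0; 0 0 0 1]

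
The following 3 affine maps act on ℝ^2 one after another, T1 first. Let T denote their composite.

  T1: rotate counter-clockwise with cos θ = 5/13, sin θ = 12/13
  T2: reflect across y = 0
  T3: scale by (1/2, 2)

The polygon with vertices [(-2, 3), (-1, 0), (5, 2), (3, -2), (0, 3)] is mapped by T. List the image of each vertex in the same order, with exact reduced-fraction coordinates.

T1 rotate counter-clockwise with cos θ = 5/13, sin θ = 12/13: (-2, 3) → (-46/13, -9/13); (-1, 0) → (-5/13, -12/13); (5, 2) → (1/13, 70/13); (3, -2) → (3, 2); (0, 3) → (-36/13, 15/13)
T2 reflect across y = 0: (-46/13, -9/13) → (-46/13, 9/13); (-5/13, -12/13) → (-5/13, 12/13); (1/13, 70/13) → (1/13, -70/13); (3, 2) → (3, -2); (-36/13, 15/13) → (-36/13, -15/13)
T3 scale by (1/2, 2): (-46/13, 9/13) → (-23/13, 18/13); (-5/13, 12/13) → (-5/26, 24/13); (1/13, -70/13) → (1/26, -140/13); (3, -2) → (3/2, -4); (-36/13, -15/13) → (-18/13, -30/13)

image vertices: (-23/13, 18/13), (-5/26, 24/13), (1/26, -140/13), (3/2, -4), (-18/13, -30/13)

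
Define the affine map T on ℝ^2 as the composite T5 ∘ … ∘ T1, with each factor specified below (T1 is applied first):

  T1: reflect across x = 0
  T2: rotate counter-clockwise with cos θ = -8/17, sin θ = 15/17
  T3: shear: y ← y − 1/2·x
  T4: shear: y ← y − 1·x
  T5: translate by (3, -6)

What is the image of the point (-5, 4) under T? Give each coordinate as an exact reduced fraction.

T1 reflect across x = 0: (-5, 4) → (5, 4)
T2 rotate counter-clockwise with cos θ = -8/17, sin θ = 15/17: (5, 4) → (-100/17, 43/17)
T3 shear: y ← y − 1/2·x: (-100/17, 43/17) → (-100/17, 93/17)
T4 shear: y ← y − 1·x: (-100/17, 93/17) → (-100/17, 193/17)
T5 translate by (3, -6): (-100/17, 193/17) → (-49/17, 91/17)

T(p) = (-49/17, 91/17)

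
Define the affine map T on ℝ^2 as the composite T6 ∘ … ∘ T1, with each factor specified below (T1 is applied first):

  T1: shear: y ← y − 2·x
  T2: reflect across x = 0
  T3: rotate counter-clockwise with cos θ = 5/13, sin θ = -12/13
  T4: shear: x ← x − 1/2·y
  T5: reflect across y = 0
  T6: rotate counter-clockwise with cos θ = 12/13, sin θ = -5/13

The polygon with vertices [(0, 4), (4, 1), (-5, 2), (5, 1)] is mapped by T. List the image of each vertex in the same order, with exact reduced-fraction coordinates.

T1 shear: y ← y − 2·x: (0, 4) → (0, 4); (4, 1) → (4, -7); (-5, 2) → (-5, 12); (5, 1) → (5, -9)
T2 reflect across x = 0: (0, 4) → (0, 4); (4, -7) → (-4, -7); (-5, 12) → (5, 12); (5, -9) → (-5, -9)
T3 rotate counter-clockwise with cos θ = 5/13, sin θ = -12/13: (0, 4) → (48/13, 20/13); (-4, -7) → (-8, 1); (5, 12) → (13, 0); (-5, -9) → (-133/13, 15/13)
T4 shear: x ← x − 1/2·y: (48/13, 20/13) → (38/13, 20/13); (-8, 1) → (-17/2, 1); (13, 0) → (13, 0); (-133/13, 15/13) → (-281/26, 15/13)
T5 reflect across y = 0: (38/13, 20/13) → (38/13, -20/13); (-17/2, 1) → (-17/2, -1); (13, 0) → (13, 0); (-281/26, 15/13) → (-281/26, -15/13)
T6 rotate counter-clockwise with cos θ = 12/13, sin θ = -5/13: (38/13, -20/13) → (356/169, -430/169); (-17/2, -1) → (-107/13, 61/26); (13, 0) → (12, -5); (-281/26, -15/13) → (-1761/169, 1045/338)

image vertices: (356/169, -430/169), (-107/13, 61/26), (12, -5), (-1761/169, 1045/338)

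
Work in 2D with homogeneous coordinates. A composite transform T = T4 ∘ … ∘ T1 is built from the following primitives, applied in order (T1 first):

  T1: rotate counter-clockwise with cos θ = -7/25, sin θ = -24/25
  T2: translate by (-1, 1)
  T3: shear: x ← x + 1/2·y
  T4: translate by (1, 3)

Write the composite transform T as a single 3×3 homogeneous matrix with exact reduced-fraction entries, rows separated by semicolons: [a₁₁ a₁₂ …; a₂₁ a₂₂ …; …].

T1 = [-7/25 24/25 0; -24/25 -7/25 0; 0 0 1]
T2·T1 = [-7/25 24/25 -1; -24/25 -7/25 1; 0 0 1]
T3·…·T1 = [-19/25 41/50 -1/2; -24/25 -7/25 1; 0 0 1]
T4·…·T1 = [-19/25 41/50 1/2; -24/25 -7/25 4; 0 0 1]

T = [-19/25 41/50 1/2; -24/25 -7/25 4; 0 0 1]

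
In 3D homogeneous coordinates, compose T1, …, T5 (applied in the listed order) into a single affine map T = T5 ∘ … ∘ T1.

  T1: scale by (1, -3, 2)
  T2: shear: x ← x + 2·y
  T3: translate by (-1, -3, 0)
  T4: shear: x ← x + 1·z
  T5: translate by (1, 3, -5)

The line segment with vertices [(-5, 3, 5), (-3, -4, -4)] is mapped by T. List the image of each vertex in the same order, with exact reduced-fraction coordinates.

T1 scale by (1, -3, 2): (-5, 3, 5) → (-5, -9, 10); (-3, -4, -4) → (-3, 12, -8)
T2 shear: x ← x + 2·y: (-5, -9, 10) → (-23, -9, 10); (-3, 12, -8) → (21, 12, -8)
T3 translate by (-1, -3, 0): (-23, -9, 10) → (-24, -12, 10); (21, 12, -8) → (20, 9, -8)
T4 shear: x ← x + 1·z: (-24, -12, 10) → (-14, -12, 10); (20, 9, -8) → (12, 9, -8)
T5 translate by (1, 3, -5): (-14, -12, 10) → (-13, -9, 5); (12, 9, -8) → (13, 12, -13)

image vertices: (-13, -9, 5), (13, 12, -13)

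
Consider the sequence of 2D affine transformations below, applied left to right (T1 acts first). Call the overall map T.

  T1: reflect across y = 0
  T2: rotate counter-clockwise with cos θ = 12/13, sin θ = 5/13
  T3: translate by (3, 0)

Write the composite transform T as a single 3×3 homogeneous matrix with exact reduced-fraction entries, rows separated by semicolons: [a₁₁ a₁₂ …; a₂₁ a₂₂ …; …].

T1 = [1 0 0; 0 -1 0; 0 0 1]
T2·T1 = [12/13 5/13 0; 5/13 -12/13 0; 0 0 1]
T3·…·T1 = [12/13 5/13 3; 5/13 -12/13 0; 0 0 1]

T = [12/13 5/13 3; 5/13 -12/13 0; 0 0 1]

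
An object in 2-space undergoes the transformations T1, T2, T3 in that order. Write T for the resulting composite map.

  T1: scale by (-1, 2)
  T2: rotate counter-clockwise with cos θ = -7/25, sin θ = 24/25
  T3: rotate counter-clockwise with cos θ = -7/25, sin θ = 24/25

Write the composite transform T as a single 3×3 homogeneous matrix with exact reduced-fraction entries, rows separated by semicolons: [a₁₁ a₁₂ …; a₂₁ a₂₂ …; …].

T = [527/625 672/625 0; 336/625 -1054/625 0; 0 0 1]

T1 = [-1 0 0; 0 2 0; 0 0 1]
T2·T1 = [7/25 -48/25 0; -24/25 -14/25 0; 0 0 1]
T3·…·T1 = [527/625 672/625 0; 336/625 -1054/625 0; 0 0 1]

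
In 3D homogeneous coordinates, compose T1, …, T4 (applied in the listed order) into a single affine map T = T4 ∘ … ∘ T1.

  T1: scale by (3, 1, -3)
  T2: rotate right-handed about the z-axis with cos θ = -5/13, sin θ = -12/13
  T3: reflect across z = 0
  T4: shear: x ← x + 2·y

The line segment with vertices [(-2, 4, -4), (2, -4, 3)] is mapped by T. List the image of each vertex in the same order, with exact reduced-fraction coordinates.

T1 scale by (3, 1, -3): (-2, 4, -4) → (-6, 4, 12); (2, -4, 3) → (6, -4, -9)
T2 rotate right-handed about the z-axis with cos θ = -5/13, sin θ = -12/13: (-6, 4, 12) → (6, 4, 12); (6, -4, -9) → (-6, -4, -9)
T3 reflect across z = 0: (6, 4, 12) → (6, 4, -12); (-6, -4, -9) → (-6, -4, 9)
T4 shear: x ← x + 2·y: (6, 4, -12) → (14, 4, -12); (-6, -4, 9) → (-14, -4, 9)

image vertices: (14, 4, -12), (-14, -4, 9)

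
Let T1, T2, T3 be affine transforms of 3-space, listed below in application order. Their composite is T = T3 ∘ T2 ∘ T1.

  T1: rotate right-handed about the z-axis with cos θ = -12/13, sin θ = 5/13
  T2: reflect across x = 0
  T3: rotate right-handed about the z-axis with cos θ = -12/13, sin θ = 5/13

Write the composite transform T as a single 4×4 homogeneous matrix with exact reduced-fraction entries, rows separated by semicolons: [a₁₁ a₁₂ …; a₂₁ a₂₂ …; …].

T = [-1 0 0 0; 0 1 0 0; 0 0 1 0; 0 0 0 1]

T1 = [-12/13 -5/13 0 0; 5/13 -12/13 0 0; 0 0 1 0; 0 0 0 1]
T2·T1 = [12/13 5/13 0 0; 5/13 -12/13 0 0; 0 0 1 0; 0 0 0 1]
T3·…·T1 = [-1 0 0 0; 0 1 0 0; 0 0 1 0; 0 0 0 1]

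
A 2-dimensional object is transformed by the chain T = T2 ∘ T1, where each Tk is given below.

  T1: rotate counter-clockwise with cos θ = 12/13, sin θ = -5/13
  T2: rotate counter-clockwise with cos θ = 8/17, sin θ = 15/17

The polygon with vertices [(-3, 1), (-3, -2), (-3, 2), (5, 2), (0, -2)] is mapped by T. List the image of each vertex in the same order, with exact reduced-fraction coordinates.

T1 rotate counter-clockwise with cos θ = 12/13, sin θ = -5/13: (-3, 1) → (-31/13, 27/13); (-3, -2) → (-46/13, -9/13); (-3, 2) → (-2, 3); (5, 2) → (70/13, -1/13); (0, -2) → (-10/13, -24/13)
T2 rotate counter-clockwise with cos θ = 8/17, sin θ = 15/17: (-31/13, 27/13) → (-653/221, -249/221); (-46/13, -9/13) → (-233/221, -762/221); (-2, 3) → (-61/17, -6/17); (70/13, -1/13) → (575/221, 1042/221); (-10/13, -24/13) → (280/221, -342/221)

image vertices: (-653/221, -249/221), (-233/221, -762/221), (-61/17, -6/17), (575/221, 1042/221), (280/221, -342/221)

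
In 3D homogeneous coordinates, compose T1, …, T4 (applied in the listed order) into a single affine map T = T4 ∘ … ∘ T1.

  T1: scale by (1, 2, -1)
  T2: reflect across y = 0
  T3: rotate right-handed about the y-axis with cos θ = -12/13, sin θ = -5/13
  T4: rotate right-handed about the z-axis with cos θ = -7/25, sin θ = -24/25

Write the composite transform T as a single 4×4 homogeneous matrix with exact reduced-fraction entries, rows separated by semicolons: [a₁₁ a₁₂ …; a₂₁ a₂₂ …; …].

T = [84/325 -48/25 -7/65 0; 288/325 14/25 -24/65 0; 5/13 0 12/13 0; 0 0 0 1]

T1 = [1 0 0 0; 0 2 0 0; 0 0 -1 0; 0 0 0 1]
T2·T1 = [1 0 0 0; 0 -2 0 0; 0 0 -1 0; 0 0 0 1]
T3·…·T1 = [-12/13 0 5/13 0; 0 -2 0 0; 5/13 0 12/13 0; 0 0 0 1]
T4·…·T1 = [84/325 -48/25 -7/65 0; 288/325 14/25 -24/65 0; 5/13 0 12/13 0; 0 0 0 1]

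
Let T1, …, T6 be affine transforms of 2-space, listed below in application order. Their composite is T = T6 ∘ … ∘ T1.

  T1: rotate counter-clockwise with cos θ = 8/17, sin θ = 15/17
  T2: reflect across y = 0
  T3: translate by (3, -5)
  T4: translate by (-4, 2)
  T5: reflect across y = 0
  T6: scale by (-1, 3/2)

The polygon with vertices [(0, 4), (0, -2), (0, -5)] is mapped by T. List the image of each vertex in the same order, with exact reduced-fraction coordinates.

image vertices: (77/17, 249/34), (-13/17, 105/34), (-58/17, 33/34)

T1 rotate counter-clockwise with cos θ = 8/17, sin θ = 15/17: (0, 4) → (-60/17, 32/17); (0, -2) → (30/17, -16/17); (0, -5) → (75/17, -40/17)
T2 reflect across y = 0: (-60/17, 32/17) → (-60/17, -32/17); (30/17, -16/17) → (30/17, 16/17); (75/17, -40/17) → (75/17, 40/17)
T3 translate by (3, -5): (-60/17, -32/17) → (-9/17, -117/17); (30/17, 16/17) → (81/17, -69/17); (75/17, 40/17) → (126/17, -45/17)
T4 translate by (-4, 2): (-9/17, -117/17) → (-77/17, -83/17); (81/17, -69/17) → (13/17, -35/17); (126/17, -45/17) → (58/17, -11/17)
T5 reflect across y = 0: (-77/17, -83/17) → (-77/17, 83/17); (13/17, -35/17) → (13/17, 35/17); (58/17, -11/17) → (58/17, 11/17)
T6 scale by (-1, 3/2): (-77/17, 83/17) → (77/17, 249/34); (13/17, 35/17) → (-13/17, 105/34); (58/17, 11/17) → (-58/17, 33/34)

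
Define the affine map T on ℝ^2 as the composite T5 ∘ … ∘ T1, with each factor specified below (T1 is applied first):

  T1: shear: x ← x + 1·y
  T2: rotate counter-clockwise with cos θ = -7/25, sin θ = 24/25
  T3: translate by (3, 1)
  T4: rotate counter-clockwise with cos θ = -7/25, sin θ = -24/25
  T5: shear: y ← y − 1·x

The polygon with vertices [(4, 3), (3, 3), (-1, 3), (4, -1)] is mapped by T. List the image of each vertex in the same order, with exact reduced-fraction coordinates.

image vertices: (178/25, -182/25), (153/25, -157/25), (53/25, -57/25), (78/25, -182/25)

T1 shear: x ← x + 1·y: (4, 3) → (7, 3); (3, 3) → (6, 3); (-1, 3) → (2, 3); (4, -1) → (3, -1)
T2 rotate counter-clockwise with cos θ = -7/25, sin θ = 24/25: (7, 3) → (-121/25, 147/25); (6, 3) → (-114/25, 123/25); (2, 3) → (-86/25, 27/25); (3, -1) → (3/25, 79/25)
T3 translate by (3, 1): (-121/25, 147/25) → (-46/25, 172/25); (-114/25, 123/25) → (-39/25, 148/25); (-86/25, 27/25) → (-11/25, 52/25); (3/25, 79/25) → (78/25, 104/25)
T4 rotate counter-clockwise with cos θ = -7/25, sin θ = -24/25: (-46/25, 172/25) → (178/25, -4/25); (-39/25, 148/25) → (153/25, -4/25); (-11/25, 52/25) → (53/25, -4/25); (78/25, 104/25) → (78/25, -104/25)
T5 shear: y ← y − 1·x: (178/25, -4/25) → (178/25, -182/25); (153/25, -4/25) → (153/25, -157/25); (53/25, -4/25) → (53/25, -57/25); (78/25, -104/25) → (78/25, -182/25)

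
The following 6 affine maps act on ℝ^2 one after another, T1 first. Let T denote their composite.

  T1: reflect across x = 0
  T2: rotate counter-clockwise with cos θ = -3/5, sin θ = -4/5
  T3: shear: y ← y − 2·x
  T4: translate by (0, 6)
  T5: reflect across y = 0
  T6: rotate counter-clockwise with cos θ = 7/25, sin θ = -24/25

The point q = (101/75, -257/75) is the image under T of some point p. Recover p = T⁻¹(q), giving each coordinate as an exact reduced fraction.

T1 = [-1 0 0; 0 1 0; 0 0 1]
T2·T1 = [3/5 4/5 0; 4/5 -3/5 0; 0 0 1]
T3·…·T1 = [3/5 4/5 0; -2/5 -11/5 0; 0 0 1]
T4·…·T1 = [3/5 4/5 0; -2/5 -11/5 6; 0 0 1]
T5·…·T1 = [3/5 4/5 0; 2/5 11/5 -6; 0 0 1]
T6·…·T1 = [69/125 292/125 -144/25; -58/125 -19/125 -42/25; 0 0 1]
det M = 1; M⁻¹ = [-19/125 -292/125 -24/5; 58/125 69/125 18/5; 0 0 1]
M⁻¹ · (101/75, -257/75)ᵀ = (3, 7/3)ᵀ

p = (3, 7/3)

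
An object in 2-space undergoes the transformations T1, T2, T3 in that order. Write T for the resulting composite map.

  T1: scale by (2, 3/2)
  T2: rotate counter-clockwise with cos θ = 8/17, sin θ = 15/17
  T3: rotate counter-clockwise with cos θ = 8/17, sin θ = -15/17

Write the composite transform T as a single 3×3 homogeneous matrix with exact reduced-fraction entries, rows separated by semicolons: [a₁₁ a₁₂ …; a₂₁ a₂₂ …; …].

T = [2 0 0; 0 3/2 0; 0 0 1]

T1 = [2 0 0; 0 3/2 0; 0 0 1]
T2·T1 = [16/17 -45/34 0; 30/17 12/17 0; 0 0 1]
T3·…·T1 = [2 0 0; 0 3/2 0; 0 0 1]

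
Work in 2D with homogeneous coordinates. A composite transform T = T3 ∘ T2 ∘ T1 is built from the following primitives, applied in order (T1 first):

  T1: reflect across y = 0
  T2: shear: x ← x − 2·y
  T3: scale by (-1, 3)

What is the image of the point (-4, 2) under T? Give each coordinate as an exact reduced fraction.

T1 reflect across y = 0: (-4, 2) → (-4, -2)
T2 shear: x ← x − 2·y: (-4, -2) → (0, -2)
T3 scale by (-1, 3): (0, -2) → (0, -6)

T(p) = (0, -6)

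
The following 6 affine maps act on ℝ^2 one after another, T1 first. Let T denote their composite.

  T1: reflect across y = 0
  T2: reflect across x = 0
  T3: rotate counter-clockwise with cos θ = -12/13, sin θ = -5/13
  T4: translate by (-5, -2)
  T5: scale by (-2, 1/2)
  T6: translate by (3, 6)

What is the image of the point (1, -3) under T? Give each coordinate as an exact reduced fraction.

T1 reflect across y = 0: (1, -3) → (1, 3)
T2 reflect across x = 0: (1, 3) → (-1, 3)
T3 rotate counter-clockwise with cos θ = -12/13, sin θ = -5/13: (-1, 3) → (27/13, -31/13)
T4 translate by (-5, -2): (27/13, -31/13) → (-38/13, -57/13)
T5 scale by (-2, 1/2): (-38/13, -57/13) → (76/13, -57/26)
T6 translate by (3, 6): (76/13, -57/26) → (115/13, 99/26)

T(p) = (115/13, 99/26)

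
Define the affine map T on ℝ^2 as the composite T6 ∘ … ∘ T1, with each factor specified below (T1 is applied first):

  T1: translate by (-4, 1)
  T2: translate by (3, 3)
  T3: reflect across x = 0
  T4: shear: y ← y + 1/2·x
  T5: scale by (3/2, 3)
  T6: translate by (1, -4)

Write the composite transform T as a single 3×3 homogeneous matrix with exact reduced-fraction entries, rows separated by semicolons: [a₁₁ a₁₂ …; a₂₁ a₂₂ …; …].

T1 = [1 0 -4; 0 1 1; 0 0 1]
T2·T1 = [1 0 -1; 0 1 4; 0 0 1]
T3·…·T1 = [-1 0 1; 0 1 4; 0 0 1]
T4·…·T1 = [-1 0 1; -1/2 1 9/2; 0 0 1]
T5·…·T1 = [-3/2 0 3/2; -3/2 3 27/2; 0 0 1]
T6·…·T1 = [-3/2 0 5/2; -3/2 3 19/2; 0 0 1]

T = [-3/2 0 5/2; -3/2 3 19/2; 0 0 1]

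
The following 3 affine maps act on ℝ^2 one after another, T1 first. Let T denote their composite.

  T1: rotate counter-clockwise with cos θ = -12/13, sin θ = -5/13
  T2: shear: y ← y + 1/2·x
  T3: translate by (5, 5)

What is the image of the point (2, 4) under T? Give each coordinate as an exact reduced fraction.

T(p) = (61/13, 5/13)

T1 rotate counter-clockwise with cos θ = -12/13, sin θ = -5/13: (2, 4) → (-4/13, -58/13)
T2 shear: y ← y + 1/2·x: (-4/13, -58/13) → (-4/13, -60/13)
T3 translate by (5, 5): (-4/13, -60/13) → (61/13, 5/13)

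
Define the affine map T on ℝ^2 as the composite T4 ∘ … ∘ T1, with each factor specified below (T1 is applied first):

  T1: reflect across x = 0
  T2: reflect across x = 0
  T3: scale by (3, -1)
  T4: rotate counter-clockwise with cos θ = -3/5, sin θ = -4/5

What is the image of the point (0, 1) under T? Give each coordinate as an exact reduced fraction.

T(p) = (-4/5, 3/5)

T1 reflect across x = 0: (0, 1) → (0, 1)
T2 reflect across x = 0: (0, 1) → (0, 1)
T3 scale by (3, -1): (0, 1) → (0, -1)
T4 rotate counter-clockwise with cos θ = -3/5, sin θ = -4/5: (0, -1) → (-4/5, 3/5)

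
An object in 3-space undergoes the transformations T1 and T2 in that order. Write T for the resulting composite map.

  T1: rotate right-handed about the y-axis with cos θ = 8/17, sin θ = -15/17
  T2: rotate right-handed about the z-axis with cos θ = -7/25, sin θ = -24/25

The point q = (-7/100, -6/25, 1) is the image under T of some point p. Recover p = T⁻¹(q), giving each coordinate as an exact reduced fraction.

T1 = [8/17 0 -15/17 0; 0 1 0 0; 15/17 0 8/17 0; 0 0 0 1]
T2·T1 = [-56/425 24/25 21/85 0; -192/425 -7/25 72/85 0; 15/17 0 8/17 0; 0 0 0 1]
det M = 1; M⁻¹ = [-56/425 -192/425 15/17 0; 24/25 -7/25 0 0; 21/85 72/85 8/17 0; 0 0 0 1]
M⁻¹ · (-7/100, -6/25, 1)ᵀ = (1, 0, 1/4)ᵀ

p = (1, 0, 1/4)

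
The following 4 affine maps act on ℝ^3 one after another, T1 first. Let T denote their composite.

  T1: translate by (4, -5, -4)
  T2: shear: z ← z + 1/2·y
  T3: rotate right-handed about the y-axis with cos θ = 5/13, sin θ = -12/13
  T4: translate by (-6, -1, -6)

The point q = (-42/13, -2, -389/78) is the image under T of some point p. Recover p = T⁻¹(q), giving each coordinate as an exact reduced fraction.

T1 = [1 0 0 4; 0 1 0 -5; 0 0 1 -4; 0 0 0 1]
T2·T1 = [1 0 0 4; 0 1 0 -5; 0 1/2 1 -13/2; 0 0 0 1]
T3·…·T1 = [5/13 -6/13 -12/13 98/13; 0 1 0 -5; 12/13 5/26 5/13 31/26; 0 0 0 1]
T4·…·T1 = [5/13 -6/13 -12/13 20/13; 0 1 0 -6; 12/13 5/26 5/13 -125/26; 0 0 0 1]
det M = 1; M⁻¹ = [5/13 0 12/13 50/13; 0 1 0 6; -12/13 -1/2 5/13 7/26; 0 0 0 1]
M⁻¹ · (-42/13, -2, -389/78)ᵀ = (-2, 4, 7/3)ᵀ

p = (-2, 4, 7/3)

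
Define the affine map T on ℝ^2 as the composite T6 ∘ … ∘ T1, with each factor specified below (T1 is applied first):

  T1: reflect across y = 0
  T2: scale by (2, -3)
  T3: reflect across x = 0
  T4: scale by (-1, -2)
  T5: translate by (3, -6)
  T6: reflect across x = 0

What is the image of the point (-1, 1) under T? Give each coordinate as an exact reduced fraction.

T(p) = (-1, -12)

T1 reflect across y = 0: (-1, 1) → (-1, -1)
T2 scale by (2, -3): (-1, -1) → (-2, 3)
T3 reflect across x = 0: (-2, 3) → (2, 3)
T4 scale by (-1, -2): (2, 3) → (-2, -6)
T5 translate by (3, -6): (-2, -6) → (1, -12)
T6 reflect across x = 0: (1, -12) → (-1, -12)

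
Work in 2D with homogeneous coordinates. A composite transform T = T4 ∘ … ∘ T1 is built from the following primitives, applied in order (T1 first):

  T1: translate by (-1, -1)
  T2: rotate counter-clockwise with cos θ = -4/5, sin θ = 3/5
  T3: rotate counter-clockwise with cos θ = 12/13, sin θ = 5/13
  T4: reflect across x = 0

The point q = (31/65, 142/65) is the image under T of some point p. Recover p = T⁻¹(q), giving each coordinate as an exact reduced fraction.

p = (2, -1)

T1 = [1 0 -1; 0 1 -1; 0 0 1]
T2·T1 = [-4/5 -3/5 7/5; 3/5 -4/5 1/5; 0 0 1]
T3·…·T1 = [-63/65 -16/65 79/65; 16/65 -63/65 47/65; 0 0 1]
T4·…·T1 = [63/65 16/65 -79/65; 16/65 -63/65 47/65; 0 0 1]
det M = -1; M⁻¹ = [63/65 16/65 1; 16/65 -63/65 1; 0 0 1]
M⁻¹ · (31/65, 142/65)ᵀ = (2, -1)ᵀ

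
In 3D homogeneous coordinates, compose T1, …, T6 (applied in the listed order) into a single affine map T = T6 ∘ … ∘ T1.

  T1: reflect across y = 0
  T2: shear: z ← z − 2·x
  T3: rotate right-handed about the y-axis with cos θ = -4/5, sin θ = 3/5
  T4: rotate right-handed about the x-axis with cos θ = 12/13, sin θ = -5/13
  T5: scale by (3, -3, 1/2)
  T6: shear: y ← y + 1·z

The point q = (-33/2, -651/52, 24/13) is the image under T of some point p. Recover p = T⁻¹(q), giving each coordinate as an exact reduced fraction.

T1 = [1 0 0 0; 0 -1 0 0; 0 0 1 0; 0 0 0 1]
T2·T1 = [1 0 0 0; 0 -1 0 0; -2 0 1 0; 0 0 0 1]
T3·…·T1 = [-2 0 3/5 0; 0 -1 0 0; 1 0 -4/5 0; 0 0 0 1]
T4·…·T1 = [-2 0 3/5 0; 5/13 -12/13 -4/13 0; 12/13 5/13 -48/65 0; 0 0 0 1]
T5·…·T1 = [-6 0 9/5 0; -15/13 36/13 12/13 0; 6/13 5/26 -24/65 0; 0 0 0 1]
T6·…·T1 = [-6 0 9/5 0; -9/13 77/26 36/65 0; 6/13 5/26 -24/65 0; 0 0 0 1]
det M = 9/2; M⁻¹ = [-4/15 1/13 -77/65 0; 0 4/13 6/13 0; -1/3 10/39 -154/39 0; 0 0 0 1]
M⁻¹ · (-33/2, -651/52, 24/13)ᵀ = (5/4, -3, -5)ᵀ

p = (5/4, -3, -5)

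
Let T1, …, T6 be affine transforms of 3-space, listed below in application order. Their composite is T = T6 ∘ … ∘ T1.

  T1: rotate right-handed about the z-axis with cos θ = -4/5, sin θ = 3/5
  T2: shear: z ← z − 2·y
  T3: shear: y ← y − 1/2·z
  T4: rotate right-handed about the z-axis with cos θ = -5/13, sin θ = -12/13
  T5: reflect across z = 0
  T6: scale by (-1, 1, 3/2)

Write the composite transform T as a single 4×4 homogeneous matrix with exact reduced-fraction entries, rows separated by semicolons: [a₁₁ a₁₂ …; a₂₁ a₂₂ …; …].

T = [-92/65 81/65 6/13 0; 18/65 76/65 5/26 0; 9/5 -12/5 -3/2 0; 0 0 0 1]

T1 = [-4/5 -3/5 0 0; 3/5 -4/5 0 0; 0 0 1 0; 0 0 0 1]
T2·T1 = [-4/5 -3/5 0 0; 3/5 -4/5 0 0; -6/5 8/5 1 0; 0 0 0 1]
T3·…·T1 = [-4/5 -3/5 0 0; 6/5 -8/5 -1/2 0; -6/5 8/5 1 0; 0 0 0 1]
T4·…·T1 = [92/65 -81/65 -6/13 0; 18/65 76/65 5/26 0; -6/5 8/5 1 0; 0 0 0 1]
T5·…·T1 = [92/65 -81/65 -6/13 0; 18/65 76/65 5/26 0; 6/5 -8/5 -1 0; 0 0 0 1]
T6·…·T1 = [-92/65 81/65 6/13 0; 18/65 76/65 5/26 0; 9/5 -12/5 -3/2 0; 0 0 0 1]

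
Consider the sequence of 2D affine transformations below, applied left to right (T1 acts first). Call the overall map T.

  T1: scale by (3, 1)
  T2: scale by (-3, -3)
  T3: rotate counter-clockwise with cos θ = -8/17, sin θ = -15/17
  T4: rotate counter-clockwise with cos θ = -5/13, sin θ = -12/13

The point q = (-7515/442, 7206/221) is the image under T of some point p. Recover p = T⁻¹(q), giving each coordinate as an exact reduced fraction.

T1 = [3 0 0; 0 1 0; 0 0 1]
T2·T1 = [-9 0 0; 0 -3 0; 0 0 1]
T3·…·T1 = [72/17 -45/17 0; 135/17 24/17 0; 0 0 1]
T4·…·T1 = [1260/221 513/221 0; -1539/221 420/221 0; 0 0 1]
det M = 27; M⁻¹ = [140/1989 -19/221 0; 57/221 140/663 0; 0 0 1]
M⁻¹ · (-7515/442, 7206/221)ᵀ = (-4, 5/2)ᵀ

p = (-4, 5/2)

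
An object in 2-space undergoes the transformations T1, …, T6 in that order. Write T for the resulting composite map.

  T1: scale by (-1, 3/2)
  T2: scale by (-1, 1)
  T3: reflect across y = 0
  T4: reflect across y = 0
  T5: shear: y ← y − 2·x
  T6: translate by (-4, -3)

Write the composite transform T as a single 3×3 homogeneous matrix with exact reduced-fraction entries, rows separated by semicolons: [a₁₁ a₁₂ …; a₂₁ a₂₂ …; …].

T = [1 0 -4; -2 3/2 -3; 0 0 1]

T1 = [-1 0 0; 0 3/2 0; 0 0 1]
T2·T1 = [1 0 0; 0 3/2 0; 0 0 1]
T3·…·T1 = [1 0 0; 0 -3/2 0; 0 0 1]
T4·…·T1 = [1 0 0; 0 3/2 0; 0 0 1]
T5·…·T1 = [1 0 0; -2 3/2 0; 0 0 1]
T6·…·T1 = [1 0 -4; -2 3/2 -3; 0 0 1]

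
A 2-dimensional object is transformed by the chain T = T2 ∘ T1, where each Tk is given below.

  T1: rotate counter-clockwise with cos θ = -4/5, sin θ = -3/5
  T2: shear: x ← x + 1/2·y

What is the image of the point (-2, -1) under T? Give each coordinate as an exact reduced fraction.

T1 rotate counter-clockwise with cos θ = -4/5, sin θ = -3/5: (-2, -1) → (1, 2)
T2 shear: x ← x + 1/2·y: (1, 2) → (2, 2)

T(p) = (2, 2)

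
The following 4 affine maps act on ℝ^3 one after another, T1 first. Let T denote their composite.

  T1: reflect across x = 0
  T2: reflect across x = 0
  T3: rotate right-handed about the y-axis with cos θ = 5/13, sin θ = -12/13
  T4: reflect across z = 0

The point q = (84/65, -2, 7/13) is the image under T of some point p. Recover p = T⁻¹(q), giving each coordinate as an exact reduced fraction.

T1 = [-1 0 0 0; 0 1 0 0; 0 0 1 0; 0 0 0 1]
T2·T1 = [1 0 0 0; 0 1 0 0; 0 0 1 0; 0 0 0 1]
T3·…·T1 = [5/13 0 -12/13 0; 0 1 0 0; 12/13 0 5/13 0; 0 0 0 1]
T4·…·T1 = [5/13 0 -12/13 0; 0 1 0 0; -12/13 0 -5/13 0; 0 0 0 1]
det M = -1; M⁻¹ = [5/13 0 -12/13 0; 0 1 0 0; -12/13 0 -5/13 0; 0 0 0 1]
M⁻¹ · (84/65, -2, 7/13)ᵀ = (0, -2, -7/5)ᵀ

p = (0, -2, -7/5)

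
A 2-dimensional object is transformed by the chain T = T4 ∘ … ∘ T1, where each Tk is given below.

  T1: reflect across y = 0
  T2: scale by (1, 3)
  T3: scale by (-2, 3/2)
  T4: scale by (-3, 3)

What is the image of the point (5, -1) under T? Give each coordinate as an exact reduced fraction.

T(p) = (30, 27/2)

T1 reflect across y = 0: (5, -1) → (5, 1)
T2 scale by (1, 3): (5, 1) → (5, 3)
T3 scale by (-2, 3/2): (5, 3) → (-10, 9/2)
T4 scale by (-3, 3): (-10, 9/2) → (30, 27/2)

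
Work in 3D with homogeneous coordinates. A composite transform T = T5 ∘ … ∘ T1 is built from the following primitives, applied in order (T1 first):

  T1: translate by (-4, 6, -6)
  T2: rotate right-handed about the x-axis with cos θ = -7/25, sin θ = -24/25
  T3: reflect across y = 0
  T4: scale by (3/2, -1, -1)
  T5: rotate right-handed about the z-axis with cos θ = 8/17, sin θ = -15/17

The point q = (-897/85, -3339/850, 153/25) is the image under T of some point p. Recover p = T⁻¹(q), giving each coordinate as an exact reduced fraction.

T1 = [1 0 0 -4; 0 1 0 6; 0 0 1 -6; 0 0 0 1]
T2·T1 = [1 0 0 -4; 0 -7/25 24/25 -186/25; 0 -24/25 -7/25 -102/25; 0 0 0 1]
T3·…·T1 = [1 0 0 -4; 0 7/25 -24/25 186/25; 0 -24/25 -7/25 -102/25; 0 0 0 1]
T4·…·T1 = [3/2 0 0 -6; 0 -7/25 24/25 -186/25; 0 24/25 7/25 102/25; 0 0 0 1]
T5·…·T1 = [12/17 -21/85 72/85 -798/85; -45/34 -56/425 192/425 762/425; 0 24/25 7/25 102/25; 0 0 0 1]
det M = -3/2; M⁻¹ = [16/51 -10/17 0 4; -21/85 -56/425 24/25 -6; 72/85 192/425 7/25 6; 0 0 0 1]
M⁻¹ · (-897/85, -3339/850, 153/25)ᵀ = (3, 3, -3)ᵀ

p = (3, 3, -3)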